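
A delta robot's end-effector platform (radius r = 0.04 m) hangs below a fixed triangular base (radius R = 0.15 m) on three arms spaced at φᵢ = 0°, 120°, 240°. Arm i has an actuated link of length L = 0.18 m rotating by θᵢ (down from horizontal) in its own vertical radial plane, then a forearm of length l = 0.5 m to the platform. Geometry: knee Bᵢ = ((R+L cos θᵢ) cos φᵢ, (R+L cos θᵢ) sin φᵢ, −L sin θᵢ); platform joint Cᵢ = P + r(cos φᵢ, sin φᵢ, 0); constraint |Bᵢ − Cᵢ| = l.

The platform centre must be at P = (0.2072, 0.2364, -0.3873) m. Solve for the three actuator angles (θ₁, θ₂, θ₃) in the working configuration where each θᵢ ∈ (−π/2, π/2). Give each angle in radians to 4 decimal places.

θ₁ = -0.2617, θ₂ = 0.1746, θ₃ = 1.3962

arm 1 (φ=0.0°): x'=0.2072, y'=0.2364
  A=-0.0972, B=-0.3873, C=(l²−L²−A²−y'²−z²)/(2L)=0.0063
  θ1 = atan2(B,A) + arccos(C/0.3993) = -0.2617
arm 2 (φ=120.0°): x'=0.1011, y'=-0.2976
  e−x'=0.0089;  (l²−L²−(e−x')²−y'²−z²)/2L = -0.0585
  θ2 = atan2(B,A) + arccos(C/0.3874) = 0.1746
arm 3 (φ=240.0°): x'=-0.3083, y'=0.0612
  A=0.4183, B=-0.3873, C=(l²−L²−A²−y'²−z²)/(2L)=-0.3088
  √(A²+B²)=0.5701;  θ3 = -0.7469+2.1431 ≈ 1.3962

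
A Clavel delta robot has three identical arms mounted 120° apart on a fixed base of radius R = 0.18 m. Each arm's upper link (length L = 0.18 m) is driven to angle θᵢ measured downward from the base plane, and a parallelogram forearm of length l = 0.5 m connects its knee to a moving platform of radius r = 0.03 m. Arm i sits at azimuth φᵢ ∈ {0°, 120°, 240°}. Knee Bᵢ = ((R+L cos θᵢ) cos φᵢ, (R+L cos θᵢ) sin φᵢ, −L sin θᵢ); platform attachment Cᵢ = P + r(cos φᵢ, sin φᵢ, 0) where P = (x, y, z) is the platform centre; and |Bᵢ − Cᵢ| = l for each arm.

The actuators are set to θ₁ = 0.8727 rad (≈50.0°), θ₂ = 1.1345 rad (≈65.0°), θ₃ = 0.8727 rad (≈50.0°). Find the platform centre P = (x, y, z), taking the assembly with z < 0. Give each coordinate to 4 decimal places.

(0.0285, -0.0494, -0.5753)

O1 = (0.2657·cos0.0°, 0.2657·sin0.0°, -0.1379) = (0.2657, 0.0000, -0.1379)
O2 = (0.2261·cos120.0°, 0.2261·sin120.0°, -0.1631) = (-0.1130, 0.1958, -0.1631)
arm 3 at φ=240.0°: ρ3 = 0.2657;  O3 = (-0.1328, -0.2301, -0.1379)
eliminate P² terms by subtracting sphere 1 from 2 and 3
plane₁₂: -0.7575x+0.3916y+-0.0505z = -0.0119
det = 0.6607;  x = 0.0083+-0.0352z,  y = -0.0143+0.0609z
quadratic in z: (1.0049)z²+(0.2921)z+(-0.1645)=0, √Δ=0.8641 → z ∈ {-0.5753, 0.2846}; z = -0.5753 (taking z<0)
x = 0.0285, y = -0.0494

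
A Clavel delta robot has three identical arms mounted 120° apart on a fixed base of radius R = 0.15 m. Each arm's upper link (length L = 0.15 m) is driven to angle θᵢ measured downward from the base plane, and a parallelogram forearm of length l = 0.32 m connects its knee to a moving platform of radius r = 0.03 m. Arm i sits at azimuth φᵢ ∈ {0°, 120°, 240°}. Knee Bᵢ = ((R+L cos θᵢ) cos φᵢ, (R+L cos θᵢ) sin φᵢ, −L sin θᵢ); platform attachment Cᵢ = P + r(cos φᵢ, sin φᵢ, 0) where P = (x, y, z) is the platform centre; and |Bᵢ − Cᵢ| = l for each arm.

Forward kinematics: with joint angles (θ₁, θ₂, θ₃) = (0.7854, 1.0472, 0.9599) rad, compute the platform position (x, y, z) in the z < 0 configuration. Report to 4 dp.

O1 = (0.2261·cos0.0°, 0.2261·sin0.0°, -0.1061) = (0.2261, 0.0000, -0.1061)
φ2=120.0°: virtual centre (-0.0975, 0.1689, -0.1299), radius l
O3 = (0.2060·cos240.0°, 0.2060·sin240.0°, -0.1229) = (-0.1030, -0.1784, -0.1229)
eliminate P² terms by subtracting sphere 1 from 2 and 3
plane₁₂: -0.6471x+0.3377y+-0.0477z = -0.0075
Cramer: x(z) = 0.0095-0.0626z;  y(z) = -0.0040+0.0212z
quadratic in z: (1.0044)z²+(0.2391)z+(-0.0442)=0, √Δ=0.4845 → z ∈ {-0.3602, 0.1222}; z = -0.3602 (taking z<0)
x = 0.0320, y = -0.0116

(0.0320, -0.0116, -0.3602)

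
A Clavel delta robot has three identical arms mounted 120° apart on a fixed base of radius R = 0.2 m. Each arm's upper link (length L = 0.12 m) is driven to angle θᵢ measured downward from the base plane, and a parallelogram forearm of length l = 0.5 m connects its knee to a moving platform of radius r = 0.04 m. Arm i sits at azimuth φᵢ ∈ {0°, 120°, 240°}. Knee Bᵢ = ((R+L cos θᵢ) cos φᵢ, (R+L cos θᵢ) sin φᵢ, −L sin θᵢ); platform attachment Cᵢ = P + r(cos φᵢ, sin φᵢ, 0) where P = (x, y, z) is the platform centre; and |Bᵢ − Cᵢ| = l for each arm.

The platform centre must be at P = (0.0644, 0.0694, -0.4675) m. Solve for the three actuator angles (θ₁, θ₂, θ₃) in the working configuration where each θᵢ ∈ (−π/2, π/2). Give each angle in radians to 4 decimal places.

φ1=0.0° → target in arm frame (0.0644, 0.0694)
  A=0.0956, B=-0.4675, C=(l²−L²−A²−y'²−z²)/(2L)=0.0129
  θ1 = atan2(B,A) + arccos(C/0.4772) = 0.1747
φ2=120.0° → target in arm frame (0.0279, -0.0905)
  e−x'=0.1321;  (l²−L²−(e−x')²−y'²−z²)/2L = -0.0358
  √(A²+B²)=0.4858;  θ2 = -1.2954+1.6445 ≈ 0.3491
arm 3 (φ=240.0°): x'=-0.0923, y'=0.0211
  A cos θ + B sin θ = C:  0.2523·cos θ + -0.4675·sin θ = -0.1961
  γ=atan2(-0.4675,0.2523)=-1.0759;  ψ=arccos(-0.3691)=1.9488;  θ3=γ+ψ≈0.8729

θ₁ = 0.1747, θ₂ = 0.3491, θ₃ = 0.8729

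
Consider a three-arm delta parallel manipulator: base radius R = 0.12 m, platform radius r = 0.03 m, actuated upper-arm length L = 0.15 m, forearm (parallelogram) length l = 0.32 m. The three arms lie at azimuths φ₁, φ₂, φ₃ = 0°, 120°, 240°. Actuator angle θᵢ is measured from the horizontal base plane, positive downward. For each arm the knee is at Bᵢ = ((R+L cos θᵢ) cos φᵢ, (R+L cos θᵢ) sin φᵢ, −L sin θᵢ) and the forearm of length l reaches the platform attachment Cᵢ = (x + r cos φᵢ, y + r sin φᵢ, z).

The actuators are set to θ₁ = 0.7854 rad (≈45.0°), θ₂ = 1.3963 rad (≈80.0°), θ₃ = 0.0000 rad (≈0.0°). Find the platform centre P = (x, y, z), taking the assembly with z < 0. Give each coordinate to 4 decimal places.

φ1=0.0°: virtual centre (0.1961, 0.0000, -0.1061), radius l
arm 2 at φ=120.0°: (R−r)+L cos θ2 = 0.1160;  S2 = (-0.0580, 0.1005, -0.1477)
S3 = (0.2400·cos240.0°, 0.2400·sin240.0°, 0.0000) = (-0.1200, -0.2078, 0.0000)
subtract pairs → two planes through P
[-0.5082 0.2010 -0.0833]·P = -0.0144;  [-0.6321 -0.4157 0.2121]·P = 0.0079
det = 0.3383;  x = 0.0130+0.0237z,  y = -0.0388+0.4743z
into |P−S₁|² = l²: 1.2255z² + 0.1667z + -0.0561 = 0;  Δ = 0.3029;  z = -0.2926 or 0.1566 → z<0 root = -0.2926
x = 0.0061, y = -0.1776

(0.0061, -0.1776, -0.2926)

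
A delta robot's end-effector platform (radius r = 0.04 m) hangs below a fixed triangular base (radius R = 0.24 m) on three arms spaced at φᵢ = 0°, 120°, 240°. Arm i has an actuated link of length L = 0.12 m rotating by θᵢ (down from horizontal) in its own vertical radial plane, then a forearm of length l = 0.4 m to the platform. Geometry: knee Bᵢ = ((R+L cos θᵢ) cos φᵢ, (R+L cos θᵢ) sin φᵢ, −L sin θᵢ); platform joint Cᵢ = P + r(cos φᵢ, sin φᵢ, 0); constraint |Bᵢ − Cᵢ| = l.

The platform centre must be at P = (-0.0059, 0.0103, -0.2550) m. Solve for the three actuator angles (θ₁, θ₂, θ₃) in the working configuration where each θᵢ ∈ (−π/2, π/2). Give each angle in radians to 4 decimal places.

φ1=0.0° → target in arm frame (-0.0059, 0.0103)
  A=0.2059, B=-0.2550, C=(l²−L²−A²−y'²−z²)/(2L)=0.1586
  θ1 = atan2(B,A) + arccos(C/0.3277) = 0.1740
arm 2 (φ=120.0°): x'=0.0119, y'=0.0000
  A=0.1881, B=-0.2550, C=(l²−L²−A²−y'²−z²)/(2L)=0.1883
  γ=atan2(-0.2550,0.1881)=-0.9352;  ψ=arccos(0.5941)=0.9347;  θ2=γ+ψ≈-0.0005
rotate P by −φ3: (-0.0060, -0.0103, -0.2550)
  e−x'=0.2060;  (l²−L²−(e−x')²−y'²−z²)/2L = 0.1585
  θ3 = atan2(B,A) + arccos(C/0.3278) = 0.1747

θ₁ = 0.1740, θ₂ = -0.0005, θ₃ = 0.1747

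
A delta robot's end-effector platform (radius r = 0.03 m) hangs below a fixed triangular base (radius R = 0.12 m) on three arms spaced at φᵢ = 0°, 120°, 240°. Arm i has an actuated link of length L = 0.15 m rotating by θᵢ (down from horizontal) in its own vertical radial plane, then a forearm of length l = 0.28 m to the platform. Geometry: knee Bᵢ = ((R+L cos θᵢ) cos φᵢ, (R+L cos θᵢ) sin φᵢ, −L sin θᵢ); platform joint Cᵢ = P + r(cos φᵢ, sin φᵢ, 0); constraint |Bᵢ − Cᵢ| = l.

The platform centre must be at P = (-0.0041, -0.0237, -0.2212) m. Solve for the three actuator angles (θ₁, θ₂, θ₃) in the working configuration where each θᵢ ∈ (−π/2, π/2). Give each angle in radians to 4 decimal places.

rotate P by −φ1: (-0.0041, -0.0237, -0.2212)
  A cos θ + B sin θ = C:  0.0941·cos θ + -0.2212·sin θ = -0.0082
  γ=atan2(-0.2212,0.0941)=-1.1686;  ψ=arccos(-0.0339)=1.6047;  θ1=γ+ψ≈0.4361
arm 2 (φ=120.0°): x'=-0.0185, y'=0.0154
  e−x'=0.1085;  (l²−L²−(e−x')²−y'²−z²)/2L = -0.0168
  √(A²+B²)=0.2464;  θ2 = -1.1149+1.6390 ≈ 0.5241
rotate P by −φ3: (0.0226, 0.0083, -0.2212)
  A=0.0674, B=-0.2212, C=(l²−L²−A²−y'²−z²)/(2L)=0.0079
  √(A²+B²)=0.2312;  θ3 = -1.2749+1.5368 ≈ 0.2619

θ₁ = 0.4361, θ₂ = 0.5241, θ₃ = 0.2619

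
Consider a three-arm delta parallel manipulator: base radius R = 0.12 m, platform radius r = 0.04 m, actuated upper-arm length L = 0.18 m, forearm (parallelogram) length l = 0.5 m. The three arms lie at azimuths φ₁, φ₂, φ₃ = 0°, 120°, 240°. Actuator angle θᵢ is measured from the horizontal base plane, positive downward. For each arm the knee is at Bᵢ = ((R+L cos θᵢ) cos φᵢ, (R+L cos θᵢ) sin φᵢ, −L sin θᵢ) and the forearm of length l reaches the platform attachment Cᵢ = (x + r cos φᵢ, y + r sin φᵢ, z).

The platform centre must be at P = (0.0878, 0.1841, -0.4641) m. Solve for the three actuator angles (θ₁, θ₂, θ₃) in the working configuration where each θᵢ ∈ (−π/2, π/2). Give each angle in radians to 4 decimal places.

arm 1 (φ=0.0°): x'=0.0878, y'=0.1841
  e−x'=-0.0078;  (l²−L²−(e−x')²−y'²−z²)/2L = -0.0882
  γ=atan2(-0.4641,-0.0078)=-1.5876;  ψ=arccos(-0.1900)=1.7619;  θ1=γ+ψ≈0.1743
rotate P by −φ2: (0.1155, -0.1681, -0.4641)
  e−x'=-0.0355;  (l²−L²−(e−x')²−y'²−z²)/2L = -0.0758
  √(A²+B²)=0.4655;  θ2 = -1.6472+1.7345 ≈ 0.0873
rotate P by −φ3: (-0.2033, -0.0160, -0.4641)
  e−x'=0.2833;  (l²−L²−(e−x')²−y'²−z²)/2L = -0.2176
  γ=atan2(-0.4641,0.2833)=-1.0227;  ψ=arccos(-0.4001)=1.9824;  θ3=γ+ψ≈0.9598

θ₁ = 0.1743, θ₂ = 0.0873, θ₃ = 0.9598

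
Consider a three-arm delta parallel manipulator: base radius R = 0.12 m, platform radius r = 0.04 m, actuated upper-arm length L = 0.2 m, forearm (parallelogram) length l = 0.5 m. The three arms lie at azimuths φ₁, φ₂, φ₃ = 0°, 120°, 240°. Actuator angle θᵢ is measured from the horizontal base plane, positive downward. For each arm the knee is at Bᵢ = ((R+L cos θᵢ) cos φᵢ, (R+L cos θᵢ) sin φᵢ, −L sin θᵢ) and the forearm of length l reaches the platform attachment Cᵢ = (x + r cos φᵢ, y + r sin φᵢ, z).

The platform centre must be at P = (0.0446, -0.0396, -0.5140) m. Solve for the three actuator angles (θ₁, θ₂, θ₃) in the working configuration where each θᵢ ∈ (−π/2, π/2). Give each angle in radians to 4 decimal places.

θ₁ = 0.3491, θ₂ = 0.6111, θ₃ = 0.4363

arm 1 (φ=0.0°): x'=0.0446, y'=-0.0396
  e−x'=0.0354;  (l²−L²−(e−x')²−y'²−z²)/2L = -0.1425
  θ1 = atan2(B,A) + arccos(C/0.5152) = 0.3491
rotate P by −φ2: (-0.0566, -0.0188, -0.5140)
  A cos θ + B sin θ = C:  0.1366·cos θ + -0.5140·sin θ = -0.1830
  γ=atan2(-0.5140,0.1366)=-1.3111;  ψ=arccos(-0.3441)=1.9221;  θ2=γ+ψ≈0.6111
arm 3 (φ=240.0°): x'=0.0120, y'=0.0584
  e−x'=0.0680;  (l²−L²−(e−x')²−y'²−z²)/2L = -0.1556
  θ3 = atan2(B,A) + arccos(C/0.5185) = 0.4363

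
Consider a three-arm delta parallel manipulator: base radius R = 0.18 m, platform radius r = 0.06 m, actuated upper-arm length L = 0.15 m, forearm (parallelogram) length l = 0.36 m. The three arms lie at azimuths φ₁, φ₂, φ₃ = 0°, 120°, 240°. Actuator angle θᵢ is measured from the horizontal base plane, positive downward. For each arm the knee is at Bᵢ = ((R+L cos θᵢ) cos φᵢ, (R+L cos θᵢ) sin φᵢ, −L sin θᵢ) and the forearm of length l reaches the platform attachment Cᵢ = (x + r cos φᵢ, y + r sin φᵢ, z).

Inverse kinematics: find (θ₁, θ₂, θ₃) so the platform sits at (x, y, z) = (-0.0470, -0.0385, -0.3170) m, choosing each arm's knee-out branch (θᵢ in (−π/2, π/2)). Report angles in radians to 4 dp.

θ₁ = 0.6982, θ₂ = 0.5239, θ₃ = 0.1744

rotate P by −φ1: (-0.0470, -0.0385, -0.3170)
  e−x'=0.1670;  (l²−L²−(e−x')²−y'²−z²)/2L = -0.0759
  γ=atan2(-0.3170,0.1670)=-1.0859;  ψ=arccos(-0.2117)=1.7842;  θ1=γ+ψ≈0.6982
arm 2 (φ=120.0°): x'=-0.0098, y'=0.0600
  A=0.1298, B=-0.3170, C=(l²−L²−A²−y'²−z²)/(2L)=-0.0461
  √(A²+B²)=0.3426;  θ2 = -1.1820+1.7059 ≈ 0.5239
φ3=240.0° → target in arm frame (0.0568, -0.0215)
  A=0.0632, B=-0.3170, C=(l²−L²−A²−y'²−z²)/(2L)=0.0072
  θ3 = atan2(B,A) + arccos(C/0.3232) = 0.1744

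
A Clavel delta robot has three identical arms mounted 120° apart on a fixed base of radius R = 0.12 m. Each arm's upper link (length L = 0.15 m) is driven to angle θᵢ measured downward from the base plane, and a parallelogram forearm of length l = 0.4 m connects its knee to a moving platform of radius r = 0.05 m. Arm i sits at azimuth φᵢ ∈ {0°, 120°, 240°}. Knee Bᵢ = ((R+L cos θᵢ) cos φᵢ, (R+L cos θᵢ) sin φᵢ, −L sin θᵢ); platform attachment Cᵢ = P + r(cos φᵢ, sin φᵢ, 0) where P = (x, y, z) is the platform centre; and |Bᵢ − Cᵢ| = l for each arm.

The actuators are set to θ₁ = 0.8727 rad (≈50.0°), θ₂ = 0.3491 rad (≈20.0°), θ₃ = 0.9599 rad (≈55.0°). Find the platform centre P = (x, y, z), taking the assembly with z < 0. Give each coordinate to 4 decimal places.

φ1=0.0°: virtual centre (0.1664, 0.0000, -0.1149), radius l
O2 = (0.2110·cos120.0°, 0.2110·sin120.0°, -0.0513) = (-0.1055, 0.1827, -0.0513)
φ3=240.0°: virtual centre (-0.0780, -0.1351, -0.1229), radius l
eliminate P² terms by subtracting sphere 1 from 2 and 3
plane₁₂: -0.5438x+0.3654y+0.1272z = 0.0062
det = 0.3256;  x = -0.0035+0.0877z,  y = 0.0118+-0.2176z
into |P−O₁|² = l²: 1.0550z² + 0.1949z + -0.1178 = 0;  Δ = 0.5350;  z = -0.4390 or 0.2543 → z<0 root = -0.4390
x = -0.0421, y = 0.1073

(-0.0421, 0.1073, -0.4390)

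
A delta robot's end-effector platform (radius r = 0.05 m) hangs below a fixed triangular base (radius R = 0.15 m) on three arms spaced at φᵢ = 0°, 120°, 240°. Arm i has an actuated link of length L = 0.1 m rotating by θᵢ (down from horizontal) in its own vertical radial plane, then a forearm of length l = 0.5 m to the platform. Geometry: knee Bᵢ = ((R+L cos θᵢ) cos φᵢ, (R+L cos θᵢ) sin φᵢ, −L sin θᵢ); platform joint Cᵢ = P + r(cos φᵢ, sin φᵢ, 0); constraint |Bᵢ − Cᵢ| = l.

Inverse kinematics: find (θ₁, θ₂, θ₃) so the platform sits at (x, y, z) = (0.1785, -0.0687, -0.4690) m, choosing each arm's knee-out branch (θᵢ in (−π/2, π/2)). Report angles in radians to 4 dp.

θ₁ = -0.2623, θ₂ = 1.0465, θ₃ = 0.6103

arm 1 (φ=0.0°): x'=0.1785, y'=-0.0687
  A cos θ + B sin θ = C:  -0.0785·cos θ + -0.4690·sin θ = 0.0458
  θ1 = atan2(B,A) + arccos(C/0.4755) = -0.2623
arm 2 (φ=120.0°): x'=-0.1487, y'=-0.1202
  A cos θ + B sin θ = C:  0.2487·cos θ + -0.4690·sin θ = -0.2815
  √(A²+B²)=0.5309;  θ2 = -1.0831+2.1296 ≈ 1.0465
arm 3 (φ=240.0°): x'=-0.0298, y'=0.1889
  e−x'=0.1298;  (l²−L²−(e−x')²−y'²−z²)/2L = -0.1625
  γ=atan2(-0.4690,0.1298)=-1.3009;  ψ=arccos(-0.3339)=1.9112;  θ3=γ+ψ≈0.6103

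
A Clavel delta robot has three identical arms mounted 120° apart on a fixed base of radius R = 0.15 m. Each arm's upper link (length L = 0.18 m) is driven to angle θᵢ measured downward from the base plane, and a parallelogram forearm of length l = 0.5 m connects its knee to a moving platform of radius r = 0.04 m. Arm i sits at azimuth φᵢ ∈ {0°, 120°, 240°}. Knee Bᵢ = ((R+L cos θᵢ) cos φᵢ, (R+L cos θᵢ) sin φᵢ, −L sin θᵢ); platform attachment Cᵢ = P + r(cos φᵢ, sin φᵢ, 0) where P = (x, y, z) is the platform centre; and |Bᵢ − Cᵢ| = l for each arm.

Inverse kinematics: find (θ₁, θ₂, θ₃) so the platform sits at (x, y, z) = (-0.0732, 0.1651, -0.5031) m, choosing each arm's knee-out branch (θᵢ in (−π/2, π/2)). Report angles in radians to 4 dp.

rotate P by −φ1: (-0.0732, 0.1651, -0.5031)
  e−x'=0.1832;  (l²−L²−(e−x')²−y'²−z²)/2L = -0.2676
  √(A²+B²)=0.5354;  θ1 = -1.2216+2.0941 ≈ 0.8725
rotate P by −φ2: (0.1796, -0.0192, -0.5031)
  e−x'=-0.0696;  (l²−L²−(e−x')²−y'²−z²)/2L = -0.1131
  √(A²+B²)=0.5079;  θ2 = -1.7082+1.7954 ≈ 0.0871
φ3=240.0° → target in arm frame (-0.1064, -0.1459)
  A=0.2164, B=-0.5031, C=(l²−L²−A²−y'²−z²)/(2L)=-0.2879
  θ3 = atan2(B,A) + arccos(C/0.5477) = 0.9596

θ₁ = 0.8725, θ₂ = 0.0871, θ₃ = 0.9596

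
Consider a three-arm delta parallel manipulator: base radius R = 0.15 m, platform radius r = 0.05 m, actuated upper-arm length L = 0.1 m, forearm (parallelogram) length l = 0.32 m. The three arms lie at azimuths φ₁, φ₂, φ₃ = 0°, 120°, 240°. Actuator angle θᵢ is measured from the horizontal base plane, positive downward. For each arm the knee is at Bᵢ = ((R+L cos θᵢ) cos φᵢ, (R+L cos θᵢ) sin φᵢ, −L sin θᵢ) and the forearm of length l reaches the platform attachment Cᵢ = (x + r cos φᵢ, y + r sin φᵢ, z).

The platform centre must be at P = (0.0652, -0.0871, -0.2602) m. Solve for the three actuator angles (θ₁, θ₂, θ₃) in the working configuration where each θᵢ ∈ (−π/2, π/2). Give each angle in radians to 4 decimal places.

θ₁ = -0.1747, θ₂ = 0.9597, θ₃ = 0.0002

rotate P by −φ1: (0.0652, -0.0871, -0.2602)
  A cos θ + B sin θ = C:  0.0348·cos θ + -0.2602·sin θ = 0.0795
  θ1 = atan2(B,A) + arccos(C/0.2625) = -0.1747
rotate P by −φ2: (-0.1080, -0.0129, -0.2602)
  e−x'=0.2080;  (l²−L²−(e−x')²−y'²−z²)/2L = -0.0937
  γ=atan2(-0.2602,0.2080)=-0.8964;  ψ=arccos(-0.2814)=1.8560;  θ2=γ+ψ≈0.9597
arm 3 (φ=240.0°): x'=0.0428, y'=0.1000
  A cos θ + B sin θ = C:  0.0572·cos θ + -0.2602·sin θ = 0.0571
  √(A²+B²)=0.2664;  θ3 = -1.3545+1.3547 ≈ 0.0002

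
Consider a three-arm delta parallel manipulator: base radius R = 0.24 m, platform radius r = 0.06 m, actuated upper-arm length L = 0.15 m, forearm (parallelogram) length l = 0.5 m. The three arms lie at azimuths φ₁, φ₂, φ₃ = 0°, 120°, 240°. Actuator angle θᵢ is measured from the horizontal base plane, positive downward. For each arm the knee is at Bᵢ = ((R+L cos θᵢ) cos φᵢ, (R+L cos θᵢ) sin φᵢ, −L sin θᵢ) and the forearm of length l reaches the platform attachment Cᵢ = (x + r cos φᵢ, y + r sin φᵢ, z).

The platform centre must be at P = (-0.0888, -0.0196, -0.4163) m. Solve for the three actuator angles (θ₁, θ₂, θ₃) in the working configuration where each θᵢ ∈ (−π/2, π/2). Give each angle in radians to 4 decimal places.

θ₁ = 0.6977, θ₂ = 0.1745, θ₃ = -0.0003

φ1=0.0° → target in arm frame (-0.0888, -0.0196)
  e−x'=0.2688;  (l²−L²−(e−x')²−y'²−z²)/2L = -0.0615
  θ1 = atan2(B,A) + arccos(C/0.4955) = 0.6977
φ2=120.0° → target in arm frame (0.0274, 0.0867)
  A=0.1526, B=-0.4163, C=(l²−L²−A²−y'²−z²)/(2L)=0.0780
  θ2 = atan2(B,A) + arccos(C/0.4434) = 0.1745
rotate P by −φ3: (0.0614, -0.0671, -0.4163)
  e−x'=0.1186;  (l²−L²−(e−x')²−y'²−z²)/2L = 0.1187
  √(A²+B²)=0.4329;  θ3 = -1.2932+1.2929 ≈ -0.0003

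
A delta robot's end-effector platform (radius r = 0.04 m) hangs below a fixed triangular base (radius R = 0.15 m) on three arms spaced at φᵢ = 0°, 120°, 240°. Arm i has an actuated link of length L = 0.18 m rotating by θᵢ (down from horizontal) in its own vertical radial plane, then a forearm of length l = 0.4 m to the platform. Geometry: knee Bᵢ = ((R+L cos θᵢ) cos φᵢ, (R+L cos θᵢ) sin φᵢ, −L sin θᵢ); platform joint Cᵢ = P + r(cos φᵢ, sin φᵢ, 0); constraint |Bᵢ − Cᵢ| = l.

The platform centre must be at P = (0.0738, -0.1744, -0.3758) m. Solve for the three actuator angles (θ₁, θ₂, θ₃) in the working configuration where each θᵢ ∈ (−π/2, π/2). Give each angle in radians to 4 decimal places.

arm 1 (φ=0.0°): x'=0.0738, y'=-0.1744
  A cos θ + B sin θ = C:  0.0362·cos θ + -0.3758·sin θ = -0.1260
  √(A²+B²)=0.3775;  θ1 = -1.4748+1.9110 ≈ 0.4362
φ2=120.0° → target in arm frame (-0.1879, 0.0233)
  A cos θ + B sin θ = C:  0.2979·cos θ + -0.3758·sin θ = -0.2859
  γ=atan2(-0.3758,0.2979)=-0.9005;  ψ=arccos(-0.5962)=2.2096;  θ2=γ+ψ≈1.3091
φ3=240.0° → target in arm frame (0.1141, 0.1511)
  A=-0.0041, B=-0.3758, C=(l²−L²−A²−y'²−z²)/(2L)=-0.1013
  γ=atan2(-0.3758,-0.0041)=-1.5818;  ψ=arccos(-0.2696)=1.8438;  θ3=γ+ψ≈0.2620

θ₁ = 0.4362, θ₂ = 1.3091, θ₃ = 0.2620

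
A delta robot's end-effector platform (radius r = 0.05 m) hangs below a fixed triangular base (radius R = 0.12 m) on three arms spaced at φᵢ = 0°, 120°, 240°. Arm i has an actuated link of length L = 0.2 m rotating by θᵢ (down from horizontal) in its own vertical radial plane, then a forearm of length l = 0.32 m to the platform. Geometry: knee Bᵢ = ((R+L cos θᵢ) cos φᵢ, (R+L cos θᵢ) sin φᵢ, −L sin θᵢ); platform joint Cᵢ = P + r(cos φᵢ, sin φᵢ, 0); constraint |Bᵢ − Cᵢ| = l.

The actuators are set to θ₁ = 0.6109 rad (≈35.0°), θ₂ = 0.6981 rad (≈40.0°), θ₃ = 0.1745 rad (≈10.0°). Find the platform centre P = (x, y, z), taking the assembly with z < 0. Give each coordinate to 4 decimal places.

S1 = (0.2338·cos0.0°, 0.2338·sin0.0°, -0.1147) = (0.2338, 0.0000, -0.1147)
arm 2 at φ=120.0°: e+L cos θ2 = 0.2232;  S2 = (-0.1116, 0.1933, -0.1286)
φ3=240.0°: virtual centre (-0.1335, -0.2312, -0.0347), radius l
|S₂|²−|S₁|² = -0.0015;  |S₃|²−|S₁|² = 0.0046
linear system: -0.6909x+0.3866y = -0.0015−-0.0277z; -0.7346x+-0.4624y = 0.0046−0.1600z
Cramer: x(z) = -0.0018+0.0813z;  y(z) = -0.0071+0.2168z
into |P−S₁|² = l²: 1.0536z² + 0.1880z + -0.0337 = 0;  Δ = 0.1772;  z = -0.2890 or 0.1105 → z<0 root = -0.2890
x = -0.0253, y = -0.0698

(-0.0253, -0.0698, -0.2890)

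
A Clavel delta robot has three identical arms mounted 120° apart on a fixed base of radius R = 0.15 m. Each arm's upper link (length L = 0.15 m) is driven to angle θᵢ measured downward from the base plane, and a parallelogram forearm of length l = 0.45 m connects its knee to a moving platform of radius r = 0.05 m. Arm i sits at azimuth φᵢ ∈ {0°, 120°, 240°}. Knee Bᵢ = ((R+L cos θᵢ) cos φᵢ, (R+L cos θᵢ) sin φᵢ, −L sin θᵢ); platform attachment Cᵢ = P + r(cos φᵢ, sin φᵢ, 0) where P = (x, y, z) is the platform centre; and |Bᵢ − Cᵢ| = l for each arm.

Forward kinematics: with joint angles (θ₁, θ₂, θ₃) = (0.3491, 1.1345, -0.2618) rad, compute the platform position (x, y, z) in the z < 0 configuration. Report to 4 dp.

(0.0299, -0.2166, -0.3846)

φ1=0.0°: virtual centre (0.2410, 0.0000, -0.0513), radius l
φ2=120.0°: virtual centre (-0.0817, 0.1415, -0.1359), radius l
arm 3 at φ=240.0°: (R−r)+L cos θ3 = 0.2449;  S3 = (-0.1224, -0.2121, 0.0388)
|S₂|²−|S₁|² = -0.0155;  |S₃|²−|S₁|² = 0.0008
[-0.6453 0.2830 -0.1693]·P = -0.0155;  [-0.7268 -0.4242 0.1803]·P = 0.0008
Cramer: x(z) = 0.0133-0.0434z;  y(z) = -0.0246+0.4993z
sphere 1 gives Az²+Bz+C=0 with A=1.2512, B=0.0978, C=-0.1474;  B²−4AC=0.7474;  roots -0.3846, 0.3064;  negative root z = -0.3846
x = 0.0299, y = -0.2166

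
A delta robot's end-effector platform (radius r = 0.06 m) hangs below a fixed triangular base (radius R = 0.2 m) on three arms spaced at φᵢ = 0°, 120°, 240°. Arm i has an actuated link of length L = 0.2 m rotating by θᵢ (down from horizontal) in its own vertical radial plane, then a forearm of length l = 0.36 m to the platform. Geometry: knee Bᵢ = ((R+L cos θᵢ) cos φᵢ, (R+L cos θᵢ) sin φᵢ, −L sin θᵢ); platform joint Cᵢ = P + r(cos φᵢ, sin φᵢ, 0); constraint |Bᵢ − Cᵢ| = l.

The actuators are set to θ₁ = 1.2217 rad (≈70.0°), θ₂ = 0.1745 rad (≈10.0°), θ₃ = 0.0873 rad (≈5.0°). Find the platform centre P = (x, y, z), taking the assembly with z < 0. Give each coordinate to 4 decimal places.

S1 = (0.2084·cos0.0°, 0.2084·sin0.0°, -0.1879) = (0.2084, 0.0000, -0.1879)
arm 2 at φ=120.0°: e+L cos θ2 = 0.3370;  S2 = (-0.1685, 0.2918, -0.0347)
φ3=240.0°: virtual centre (-0.1696, -0.2938, -0.0174), radius l
|S₂|²−|S₁|² = 0.0360;  |S₃|²−|S₁|² = 0.0366
[-0.7538 0.5836 0.3064]·P = 0.0360;  [-0.7561 -0.5876 0.3410]·P = 0.0366
Cramer: x(z) = -0.0481+0.4287z;  y(z) = -0.0005+0.0287z
into |P−S₁|² = l²: 1.1846z² + 0.1559z + -0.0285 = 0;  Δ = 0.1593;  z = -0.2342 or 0.1026 → z<0 root = -0.2342
x = -0.1485, y = -0.0072

(-0.1485, -0.0072, -0.2342)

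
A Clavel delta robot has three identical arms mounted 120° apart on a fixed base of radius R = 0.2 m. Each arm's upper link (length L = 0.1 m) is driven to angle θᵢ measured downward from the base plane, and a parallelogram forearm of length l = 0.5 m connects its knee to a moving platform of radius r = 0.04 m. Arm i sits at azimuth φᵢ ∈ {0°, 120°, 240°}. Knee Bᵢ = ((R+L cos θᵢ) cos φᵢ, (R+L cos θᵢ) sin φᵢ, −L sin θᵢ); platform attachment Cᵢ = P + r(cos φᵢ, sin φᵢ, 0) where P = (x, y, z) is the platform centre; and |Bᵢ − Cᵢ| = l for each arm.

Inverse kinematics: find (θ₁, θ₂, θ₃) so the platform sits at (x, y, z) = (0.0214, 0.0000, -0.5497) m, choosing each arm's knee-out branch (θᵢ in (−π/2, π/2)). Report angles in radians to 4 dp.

θ₁ = 1.0476, θ₂ = 1.2220, θ₃ = 1.2220

φ1=0.0° → target in arm frame (0.0214, 0.0000)
  e−x'=0.1386;  (l²−L²−(e−x')²−y'²−z²)/2L = -0.4069
  √(A²+B²)=0.5669;  θ1 = -1.3238+2.3714 ≈ 1.0476
rotate P by −φ2: (-0.0107, -0.0185, -0.5497)
  A cos θ + B sin θ = C:  0.1707·cos θ + -0.5497·sin θ = -0.4583
  γ=atan2(-0.5497,0.1707)=-1.2697;  ψ=arccos(-0.7962)=2.4917;  θ2=γ+ψ≈1.2220
arm 3 (φ=240.0°): x'=-0.0107, y'=0.0185
  A cos θ + B sin θ = C:  0.1707·cos θ + -0.5497·sin θ = -0.4583
  γ=atan2(-0.5497,0.1707)=-1.2697;  ψ=arccos(-0.7962)=2.4917;  θ3=γ+ψ≈1.2220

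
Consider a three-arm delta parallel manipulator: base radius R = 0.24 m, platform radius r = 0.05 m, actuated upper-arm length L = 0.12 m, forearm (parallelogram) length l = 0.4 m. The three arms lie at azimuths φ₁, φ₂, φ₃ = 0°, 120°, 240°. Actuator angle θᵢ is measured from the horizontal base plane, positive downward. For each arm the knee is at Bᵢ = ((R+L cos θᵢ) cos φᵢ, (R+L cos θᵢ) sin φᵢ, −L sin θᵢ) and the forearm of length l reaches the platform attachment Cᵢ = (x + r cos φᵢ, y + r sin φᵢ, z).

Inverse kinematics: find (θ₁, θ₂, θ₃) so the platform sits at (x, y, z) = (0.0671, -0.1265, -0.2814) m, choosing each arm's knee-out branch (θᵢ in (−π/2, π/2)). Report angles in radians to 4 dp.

θ₁ = -0.0878, θ₂ = 1.3093, θ₃ = -0.1748

arm 1 (φ=0.0°): x'=0.0671, y'=-0.1265
  A=0.1229, B=-0.2814, C=(l²−L²−A²−y'²−z²)/(2L)=0.1471
  γ=atan2(-0.2814,0.1229)=-1.1590;  ψ=arccos(0.4791)=1.0712;  θ1=γ+ψ≈-0.0878
rotate P by −φ2: (-0.1431, 0.0051, -0.2814)
  A=0.3331, B=-0.2814, C=(l²−L²−A²−y'²−z²)/(2L)=-0.1857
  γ=atan2(-0.2814,0.3331)=-0.7015;  ψ=arccos(-0.4259)=2.0107;  θ2=γ+ψ≈1.3093
φ3=240.0° → target in arm frame (0.0760, 0.1214)
  A cos θ + B sin θ = C:  0.1140·cos θ + -0.2814·sin θ = 0.1612
  γ=atan2(-0.2814,0.1140)=-1.1859;  ψ=arccos(0.5310)=1.0111;  θ3=γ+ψ≈-0.1748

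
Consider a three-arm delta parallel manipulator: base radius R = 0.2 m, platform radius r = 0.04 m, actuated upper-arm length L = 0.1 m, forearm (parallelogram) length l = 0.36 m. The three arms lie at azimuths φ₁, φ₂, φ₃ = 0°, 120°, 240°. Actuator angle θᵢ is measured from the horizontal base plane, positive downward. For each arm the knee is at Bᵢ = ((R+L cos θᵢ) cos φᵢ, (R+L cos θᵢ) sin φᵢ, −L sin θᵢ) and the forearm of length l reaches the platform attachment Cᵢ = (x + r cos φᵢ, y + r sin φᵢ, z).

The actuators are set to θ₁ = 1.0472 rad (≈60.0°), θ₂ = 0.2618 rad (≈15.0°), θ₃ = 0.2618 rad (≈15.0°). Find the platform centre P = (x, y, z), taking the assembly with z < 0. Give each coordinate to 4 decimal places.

(-0.0767, 0.0000, -0.3044)

S1 = (0.2100·cos0.0°, 0.2100·sin0.0°, -0.0866) = (0.2100, 0.0000, -0.0866)
arm 2 at φ=120.0°: e+L cos θ2 = 0.2566;  S2 = (-0.1283, 0.2222, -0.0259)
arm 3 at φ=240.0°: e+L cos θ3 = 0.2566;  S3 = (-0.1283, -0.2222, -0.0259)
eliminate P² terms by subtracting sphere 1 from 2 and 3
plane₁₂: -0.6766x+0.4444y+0.1214z = 0.0149
Cramer: x(z) = -0.0220+0.1795z;  y(z) = 0.0000-0.0000z
into |P−S₁|² = l²: 1.0322z² + 0.0899z + -0.0683 = 0;  Δ = 0.2899;  z = -0.3044 or 0.2173 → z<0 root = -0.3044
x = -0.0767, y = 0.0000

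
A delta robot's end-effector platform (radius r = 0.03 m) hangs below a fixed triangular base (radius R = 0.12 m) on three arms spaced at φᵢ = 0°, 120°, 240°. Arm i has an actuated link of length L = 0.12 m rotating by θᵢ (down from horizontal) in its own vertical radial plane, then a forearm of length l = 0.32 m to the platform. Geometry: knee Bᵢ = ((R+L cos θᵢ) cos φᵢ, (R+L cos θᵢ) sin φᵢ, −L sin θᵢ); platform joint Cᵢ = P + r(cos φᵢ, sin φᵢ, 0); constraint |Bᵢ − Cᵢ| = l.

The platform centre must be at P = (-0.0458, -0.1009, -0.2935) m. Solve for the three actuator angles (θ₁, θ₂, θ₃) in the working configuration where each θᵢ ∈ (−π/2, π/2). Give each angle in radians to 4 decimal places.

θ₁ = 0.7854, θ₂ = 0.8727, θ₃ = -0.0878

φ1=0.0° → target in arm frame (-0.0458, -0.1009)
  A cos θ + B sin θ = C:  0.1358·cos θ + -0.2935·sin θ = -0.1115
  √(A²+B²)=0.3234;  θ1 = -1.1374+1.9229 ≈ 0.7854
arm 2 (φ=120.0°): x'=-0.0645, y'=0.0901
  e−x'=0.1545;  (l²−L²−(e−x')²−y'²−z²)/2L = -0.1255
  √(A²+B²)=0.3317;  θ2 = -1.0863+1.9589 ≈ 0.8727
arm 3 (φ=240.0°): x'=0.1103, y'=0.0108
  A=-0.0203, B=-0.2935, C=(l²−L²−A²−y'²−z²)/(2L)=0.0055
  γ=atan2(-0.2935,-0.0203)=-1.6398;  ψ=arccos(0.0188)=1.5520;  θ3=γ+ψ≈-0.0878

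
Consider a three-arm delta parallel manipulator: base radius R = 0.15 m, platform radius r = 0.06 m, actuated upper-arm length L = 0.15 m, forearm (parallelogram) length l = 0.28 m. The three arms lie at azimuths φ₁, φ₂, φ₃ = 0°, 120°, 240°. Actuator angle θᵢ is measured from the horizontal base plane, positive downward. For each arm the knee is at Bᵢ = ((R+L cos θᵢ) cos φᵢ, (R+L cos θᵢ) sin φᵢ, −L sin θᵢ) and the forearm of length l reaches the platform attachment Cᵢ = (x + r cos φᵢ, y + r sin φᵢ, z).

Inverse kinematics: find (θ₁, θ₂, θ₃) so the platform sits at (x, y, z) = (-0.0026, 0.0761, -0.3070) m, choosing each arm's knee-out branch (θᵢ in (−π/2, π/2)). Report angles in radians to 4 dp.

φ1=0.0° → target in arm frame (-0.0026, 0.0761)
  A=0.0926, B=-0.3070, C=(l²−L²−A²−y'²−z²)/(2L)=-0.1757
  γ=atan2(-0.3070,0.0926)=-1.2778;  ψ=arccos(-0.5480)=2.1507;  θ1=γ+ψ≈0.8729
arm 2 (φ=120.0°): x'=0.0672, y'=-0.0358
  A cos θ + B sin θ = C:  0.0228·cos θ + -0.3070·sin θ = -0.1338
  √(A²+B²)=0.3078;  θ2 = -1.4967+2.0206 ≈ 0.5239
rotate P by −φ3: (-0.0646, -0.0403, -0.3070)
  e−x'=0.1546;  (l²−L²−(e−x')²−y'²−z²)/2L = -0.2129
  √(A²+B²)=0.3437;  θ3 = -1.1043+2.2388 ≈ 1.1345

θ₁ = 0.8729, θ₂ = 0.5239, θ₃ = 1.1345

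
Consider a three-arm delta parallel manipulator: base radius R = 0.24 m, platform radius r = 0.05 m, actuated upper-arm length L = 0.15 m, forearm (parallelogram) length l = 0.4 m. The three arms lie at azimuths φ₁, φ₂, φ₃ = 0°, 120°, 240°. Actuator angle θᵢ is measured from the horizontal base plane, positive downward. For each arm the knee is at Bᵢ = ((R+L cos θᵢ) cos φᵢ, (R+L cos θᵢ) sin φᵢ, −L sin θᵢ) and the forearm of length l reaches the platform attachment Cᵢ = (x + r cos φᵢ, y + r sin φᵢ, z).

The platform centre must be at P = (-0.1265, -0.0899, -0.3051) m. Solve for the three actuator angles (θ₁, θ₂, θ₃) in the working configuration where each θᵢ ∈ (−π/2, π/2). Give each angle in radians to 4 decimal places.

φ1=0.0° → target in arm frame (-0.1265, -0.0899)
  A cos θ + B sin θ = C:  0.3165·cos θ + -0.3051·sin θ = -0.2128
  √(A²+B²)=0.4396;  θ1 = -0.7671+2.0761 ≈ 1.3090
rotate P by −φ2: (-0.0146, 0.1545, -0.3051)
  A=0.2046, B=-0.3051, C=(l²−L²−A²−y'²−z²)/(2L)=-0.0711
  √(A²+B²)=0.3674;  θ2 = -0.9801+1.7655 ≈ 0.7854
φ3=240.0° → target in arm frame (0.1411, -0.0646)
  A=0.0489, B=-0.3051, C=(l²−L²−A²−y'²−z²)/(2L)=0.1262
  √(A²+B²)=0.3090;  θ3 = -1.4119+1.1502 ≈ -0.2617

θ₁ = 1.3090, θ₂ = 0.7854, θ₃ = -0.2617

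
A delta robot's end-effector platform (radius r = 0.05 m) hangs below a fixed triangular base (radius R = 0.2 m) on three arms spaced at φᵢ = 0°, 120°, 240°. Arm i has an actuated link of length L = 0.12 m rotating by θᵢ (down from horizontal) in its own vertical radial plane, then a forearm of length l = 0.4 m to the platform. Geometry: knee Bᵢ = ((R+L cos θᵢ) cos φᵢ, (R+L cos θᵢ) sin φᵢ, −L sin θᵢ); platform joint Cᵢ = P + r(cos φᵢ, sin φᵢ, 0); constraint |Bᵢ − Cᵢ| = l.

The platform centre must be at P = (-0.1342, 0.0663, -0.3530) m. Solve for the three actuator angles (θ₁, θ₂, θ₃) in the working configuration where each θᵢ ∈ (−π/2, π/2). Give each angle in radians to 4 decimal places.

rotate P by −φ1: (-0.1342, 0.0663, -0.3530)
  A cos θ + B sin θ = C:  0.2842·cos θ + -0.3530·sin θ = -0.2674
  √(A²+B²)=0.4532;  θ1 = -0.8930+2.2019 ≈ 1.3089
arm 2 (φ=120.0°): x'=0.1245, y'=0.0831
  A=0.0255, B=-0.3530, C=(l²−L²−A²−y'²−z²)/(2L)=0.0560
  γ=atan2(-0.3530,0.0255)=-1.4987;  ψ=arccos(0.1582)=1.4119;  θ2=γ+ψ≈-0.0868
rotate P by −φ3: (0.0097, -0.1494, -0.3530)
  A=0.1403, B=-0.3530, C=(l²−L²−A²−y'²−z²)/(2L)=-0.0875
  γ=atan2(-0.3530,0.1403)=-1.1924;  ψ=arccos(-0.2304)=1.8033;  θ3=γ+ψ≈0.6109

θ₁ = 1.3089, θ₂ = -0.0868, θ₃ = 0.6109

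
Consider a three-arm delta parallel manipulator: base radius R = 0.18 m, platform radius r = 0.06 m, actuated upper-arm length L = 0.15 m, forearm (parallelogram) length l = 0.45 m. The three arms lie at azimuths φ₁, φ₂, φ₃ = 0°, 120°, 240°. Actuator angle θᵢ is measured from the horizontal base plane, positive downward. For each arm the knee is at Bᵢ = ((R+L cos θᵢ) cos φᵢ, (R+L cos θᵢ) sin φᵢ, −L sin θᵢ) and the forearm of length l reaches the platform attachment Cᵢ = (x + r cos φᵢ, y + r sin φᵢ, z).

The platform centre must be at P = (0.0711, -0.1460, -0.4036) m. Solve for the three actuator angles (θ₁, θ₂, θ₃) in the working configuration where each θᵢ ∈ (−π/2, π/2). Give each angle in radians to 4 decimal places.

arm 1 (φ=0.0°): x'=0.0711, y'=-0.1460
  A=0.0489, B=-0.4036, C=(l²−L²−A²−y'²−z²)/(2L)=-0.0220
  θ1 = atan2(B,A) + arccos(C/0.4066) = 0.1747
φ2=120.0° → target in arm frame (-0.1620, 0.0114)
  A=0.2820, B=-0.4036, C=(l²−L²−A²−y'²−z²)/(2L)=-0.2085
  θ2 = atan2(B,A) + arccos(C/0.4924) = 1.0471
φ3=240.0° → target in arm frame (0.0909, 0.1346)
  A=0.0291, B=-0.4036, C=(l²−L²−A²−y'²−z²)/(2L)=-0.0062
  γ=atan2(-0.4036,0.0291)=-1.4988;  ψ=arccos(-0.0152)=1.5860;  θ3=γ+ψ≈0.0872

θ₁ = 0.1747, θ₂ = 1.0471, θ₃ = 0.0872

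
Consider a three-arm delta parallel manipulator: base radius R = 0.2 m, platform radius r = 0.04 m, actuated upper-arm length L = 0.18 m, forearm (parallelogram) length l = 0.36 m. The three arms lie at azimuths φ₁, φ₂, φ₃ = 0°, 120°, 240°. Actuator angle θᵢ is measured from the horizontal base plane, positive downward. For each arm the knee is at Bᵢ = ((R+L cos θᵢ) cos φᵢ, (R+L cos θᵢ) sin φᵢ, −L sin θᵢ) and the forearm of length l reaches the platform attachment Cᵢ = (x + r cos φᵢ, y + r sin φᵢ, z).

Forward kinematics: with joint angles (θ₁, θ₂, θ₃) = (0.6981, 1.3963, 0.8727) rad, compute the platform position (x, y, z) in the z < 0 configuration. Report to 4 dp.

arm 1 at φ=0.0°: ρ1 = 0.2979;  S1 = (0.2979, 0.0000, -0.1157)
φ2=120.0°: virtual centre (-0.0956, 0.1656, -0.1773), radius l
arm 3 at φ=240.0°: ρ3 = 0.2757;  S3 = (-0.1378, -0.2388, -0.1379)
subtract pairs → two planes through P
linear system: -0.7870x+0.3313y = -0.0341−-0.1231z; -0.8715x+-0.4775y = -0.0071−-0.0444z
Cramer: x(z) = 0.0281-0.1106z;  y(z) = -0.0363+0.1089z
into |P−S₁|² = l²: 1.0241z² + 0.2832z + -0.0421 = 0;  Δ = 0.2526;  z = -0.3836 or 0.1071 → z<0 root = -0.3836
x = 0.0705, y = -0.0781

(0.0705, -0.0781, -0.3836)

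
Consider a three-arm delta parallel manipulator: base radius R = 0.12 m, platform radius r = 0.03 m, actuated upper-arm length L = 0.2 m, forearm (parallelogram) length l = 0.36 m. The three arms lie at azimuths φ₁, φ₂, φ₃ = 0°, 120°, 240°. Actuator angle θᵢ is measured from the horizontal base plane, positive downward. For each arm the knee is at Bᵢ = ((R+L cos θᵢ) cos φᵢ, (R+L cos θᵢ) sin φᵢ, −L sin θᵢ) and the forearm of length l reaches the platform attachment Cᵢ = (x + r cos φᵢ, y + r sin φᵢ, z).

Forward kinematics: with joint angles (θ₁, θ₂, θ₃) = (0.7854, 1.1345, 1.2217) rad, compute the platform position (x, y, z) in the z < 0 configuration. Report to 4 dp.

arm 1 at φ=0.0°: ρ1 = 0.2314;  O1 = (0.2314, 0.0000, -0.1414)
O2 = (0.1745·cos120.0°, 0.1745·sin120.0°, -0.1813) = (-0.0873, 0.1511, -0.1813)
arm 3 at φ=240.0°: ρ3 = 0.1584;  O3 = (-0.0792, -0.1372, -0.1879)
|O₂|²−|O₁|² = -0.0102;  |O₃|²−|O₁|² = -0.0131
linear system: -0.6374x+0.3023y = -0.0102−-0.0797z; -0.6213x+-0.2744y = -0.0131−-0.0930z
det = 0.3627;  x = 0.0187+-0.1378z,  y = 0.0056+-0.0270z
quadratic in z: (1.0197)z²+(0.3412)z+(-0.0643)=0, √Δ=0.6154 → z ∈ {-0.4691, 0.1345}; z = -0.4691 (taking z<0)
x = 0.0834, y = 0.0182

(0.0834, 0.0182, -0.4691)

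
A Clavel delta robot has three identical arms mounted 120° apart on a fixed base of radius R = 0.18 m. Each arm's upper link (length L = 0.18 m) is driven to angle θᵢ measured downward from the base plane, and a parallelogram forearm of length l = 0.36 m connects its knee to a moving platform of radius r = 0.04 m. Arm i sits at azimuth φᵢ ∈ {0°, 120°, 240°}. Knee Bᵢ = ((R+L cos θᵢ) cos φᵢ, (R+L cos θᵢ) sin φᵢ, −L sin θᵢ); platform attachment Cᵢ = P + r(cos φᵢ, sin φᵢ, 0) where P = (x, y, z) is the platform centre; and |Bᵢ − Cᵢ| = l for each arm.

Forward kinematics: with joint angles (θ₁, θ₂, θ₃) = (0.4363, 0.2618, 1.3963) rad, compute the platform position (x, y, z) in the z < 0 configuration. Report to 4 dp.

O1 = (0.3031·cos0.0°, 0.3031·sin0.0°, -0.0761) = (0.3031, 0.0000, -0.0761)
φ2=120.0°: virtual centre (-0.1569, 0.2718, -0.0466), radius l
φ3=240.0°: virtual centre (-0.0856, -0.1483, -0.1773), radius l
|O₂|²−|O₁|² = 0.0030;  |O₃|²−|O₁|² = -0.0369
[-0.9201 0.5436 0.0590]·P = 0.0030;  [-0.7775 -0.2966 -0.2024]·P = -0.0369
Cramer: x(z) = 0.0276-0.1330z;  y(z) = 0.0522-0.3336z
into |P−O₁|² = l²: 1.1290z² + 0.1906z + -0.0452 = 0;  Δ = 0.2403;  z = -0.3015 or 0.1327 → z<0 root = -0.3015
x = 0.0677, y = 0.1528

(0.0677, 0.1528, -0.3015)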